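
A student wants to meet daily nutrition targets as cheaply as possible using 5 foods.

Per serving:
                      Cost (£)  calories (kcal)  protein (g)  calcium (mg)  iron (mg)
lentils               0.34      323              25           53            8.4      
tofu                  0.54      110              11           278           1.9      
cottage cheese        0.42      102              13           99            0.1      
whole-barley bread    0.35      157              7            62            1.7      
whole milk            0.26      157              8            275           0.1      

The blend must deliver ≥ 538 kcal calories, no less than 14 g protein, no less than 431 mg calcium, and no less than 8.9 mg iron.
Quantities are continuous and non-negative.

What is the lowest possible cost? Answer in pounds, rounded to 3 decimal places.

Let x1 = servings of lentils, x2 = servings of tofu, x3 = servings of cottage cheese, x4 = servings of whole-barley bread, x5 = servings of whole milk.
Minimize 0.34x1 + 0.54x2 + 0.42x3 + 0.35x4 + 0.26x5 with:
  323x1 + 110x2 + 102x3 + 157x4 + 157x5 ≥ 538   (calories)
  25x1 + 11x2 + 13x3 + 7x4 + 8x5 ≥ 14   (protein)
  53x1 + 278x2 + 99x3 + 62x4 + 275x5 ≥ 431   (calcium)
  8.4x1 + 1.9x2 + 0.1x3 + 1.7x4 + 0.1x5 ≥ 8.9   (iron)
  x1, x2, x3, x4, x5 ≥ 0.
The cheapest feasible vertex uses only lentils, whole milk; tofu, cottage cheese, whole-barley bread are not used. Binding constraints: calcium and iron.
That vertex is x1 = 1.043, x5 = 1.366.
Objective = 0.34·1.043 + 0.26·1.366 = 0.70978.

£0.710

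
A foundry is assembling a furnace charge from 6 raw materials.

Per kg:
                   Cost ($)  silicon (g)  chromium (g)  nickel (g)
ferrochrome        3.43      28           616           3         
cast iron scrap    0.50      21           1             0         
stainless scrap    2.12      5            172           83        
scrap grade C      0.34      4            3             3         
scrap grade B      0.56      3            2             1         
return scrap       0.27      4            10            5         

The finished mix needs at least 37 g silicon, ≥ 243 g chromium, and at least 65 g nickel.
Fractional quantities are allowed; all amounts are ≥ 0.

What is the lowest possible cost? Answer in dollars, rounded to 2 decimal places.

Let x1 = kg of ferrochrome, x2 = kg of cast iron scrap, x3 = kg of stainless scrap, x4 = kg of scrap grade C, x5 = kg of scrap grade B, x6 = kg of return scrap.
min 3.43x1 + 0.5x2 + 2.12x3 + 0.34x4 + 0.56x5 + 0.27x6 s.t.:
  28x1 + 21x2 + 5x3 + 4x4 + 3x5 + 4x6 ≥ 37   (silicon)
  616x1 + 1x2 + 172x3 + 3x4 + 2x5 + 10x6 ≥ 243   (chromium)
  3x1 + 83x3 + 3x4 + 1x5 + 5x6 ≥ 65   (nickel)
  x1, x2, x3, x4, x5, x6 ≥ 0.
The optimal basis is {ferrochrome, cast iron scrap, stainless scrap}; scrap grade C, scrap grade B, return scrap drop out. There the silicon, chromium, nickel constraints are tight.
That vertex is x1 = 0.1754, x2 = 1.343, x3 = 0.7768.
Objective = 3.43·0.1754 + 0.5·1.343 + 2.12·0.7768 = 2.9199.

$2.92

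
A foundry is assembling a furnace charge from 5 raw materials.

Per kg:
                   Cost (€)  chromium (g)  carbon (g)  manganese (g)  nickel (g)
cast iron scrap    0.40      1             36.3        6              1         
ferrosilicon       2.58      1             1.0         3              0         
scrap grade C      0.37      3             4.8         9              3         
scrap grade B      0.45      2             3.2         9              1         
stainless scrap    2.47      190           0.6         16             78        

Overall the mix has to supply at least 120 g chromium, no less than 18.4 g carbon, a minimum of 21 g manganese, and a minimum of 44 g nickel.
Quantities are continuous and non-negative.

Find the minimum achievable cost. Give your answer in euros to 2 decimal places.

€2.03

Set it up as a linear program. Let x1 = kg of cast iron scrap, x2 = kg of ferrosilicon, x3 = kg of scrap grade C, x4 = kg of scrap grade B, x5 = kg of stainless scrap.
min 0.4x1 + 2.58x2 + 0.37x3 + 0.45x4 + 2.47x5 s.t.:
  1x1 + 1x2 + 3x3 + 2x4 + 190x5 ≥ 120   (chromium)
  36.3x1 + 1x2 + 4.8x3 + 3.2x4 + 0.6x5 ≥ 18.4   (carbon)
  6x1 + 3x2 + 9x3 + 9x4 + 16x5 ≥ 21   (manganese)
  1x1 + 3x3 + 1x4 + 78x5 ≥ 44   (nickel)
  x1, x2, x3, x4, x5 ≥ 0.
The cheapest feasible vertex uses only cast iron scrap, scrap grade C, stainless scrap; ferrosilicon, scrap grade B are not used. There the chromium, carbon, manganese constraints are tight.
That vertex is x1 = 0.3647, x3 = 0.9989, x5 = 0.6139.
Hence cost = 0.4·0.3647 + 0.37·0.9989 + 2.47·0.6139 = €2.0318.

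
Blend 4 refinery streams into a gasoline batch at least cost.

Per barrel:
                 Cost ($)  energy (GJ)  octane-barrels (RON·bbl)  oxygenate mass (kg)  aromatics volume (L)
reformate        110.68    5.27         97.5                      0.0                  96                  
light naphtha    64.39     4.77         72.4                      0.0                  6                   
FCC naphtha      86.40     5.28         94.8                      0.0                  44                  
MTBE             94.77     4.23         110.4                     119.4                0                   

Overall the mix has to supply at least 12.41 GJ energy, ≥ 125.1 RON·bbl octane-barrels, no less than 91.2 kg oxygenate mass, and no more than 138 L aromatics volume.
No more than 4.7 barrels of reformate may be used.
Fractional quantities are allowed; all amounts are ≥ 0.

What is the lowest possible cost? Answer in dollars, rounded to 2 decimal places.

Let x1 = barrels of reformate, x2 = barrels of light naphtha, x3 = barrels of FCC naphtha, x4 = barrels of MTBE.
Minimise 110.68x1 + 64.39x2 + 86.4x3 + 94.77x4 subject to:
  5.27x1 + 4.77x2 + 5.28x3 + 4.23x4 ≥ 12.41   (energy)
  97.5x1 + 72.4x2 + 94.8x3 + 110.4x4 ≥ 125.1   (octane-barrels)
  119.4x4 ≥ 91.2   (oxygenate mass)
  96x1 + 6x2 + 44x3 ≤ 138   (aromatics volume)
  x1 ≤ 4.7
  x1, x2, x3, x4 ≥ 0.
At the optimum only light naphtha, MTBE are positive (reformate, FCC naphtha = 0). Binding constraints: energy and oxygenate mass.
Optimal quantities: light naphtha = 1.9243 barrels, MTBE = 0.76382 barrels.
Objective = 64.39·1.9243 + 94.77·0.76382 = 196.2929.

$196.29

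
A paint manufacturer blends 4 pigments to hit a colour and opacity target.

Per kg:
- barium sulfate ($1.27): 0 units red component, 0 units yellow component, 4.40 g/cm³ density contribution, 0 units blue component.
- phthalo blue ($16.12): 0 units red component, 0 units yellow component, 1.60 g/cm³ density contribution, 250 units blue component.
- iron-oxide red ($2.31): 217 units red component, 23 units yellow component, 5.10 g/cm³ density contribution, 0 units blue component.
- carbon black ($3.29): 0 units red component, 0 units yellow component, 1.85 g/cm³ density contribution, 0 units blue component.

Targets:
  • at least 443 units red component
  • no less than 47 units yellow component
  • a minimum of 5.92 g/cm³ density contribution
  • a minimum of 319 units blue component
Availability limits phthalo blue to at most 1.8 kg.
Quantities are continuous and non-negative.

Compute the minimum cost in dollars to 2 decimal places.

$25.29

Treat it as an LP. Let x1 = kg of barium sulfate, x2 = kg of phthalo blue, x3 = kg of iron-oxide red, x4 = kg of carbon black.
min 1.27x1 + 16.12x2 + 2.31x3 + 3.29x4 with:
  217x3 ≥ 443   (red component)
  23x3 ≥ 47   (yellow component)
  4.4x1 + 1.6x2 + 5.1x3 + 1.85x4 ≥ 5.92   (density contribution)
  250x2 ≥ 319   (blue component)
  x2 ≤ 1.8
  x1, x2, x3, x4 ≥ 0.
At the optimum only phthalo blue, iron-oxide red are positive (barium sulfate, carbon black = 0). There the yellow component and blue component constraints are tight.
That vertex is x2 = 1.276, x3 = 2.043.
Objective = 16.12·1.276 + 2.31·2.043 = 25.2885.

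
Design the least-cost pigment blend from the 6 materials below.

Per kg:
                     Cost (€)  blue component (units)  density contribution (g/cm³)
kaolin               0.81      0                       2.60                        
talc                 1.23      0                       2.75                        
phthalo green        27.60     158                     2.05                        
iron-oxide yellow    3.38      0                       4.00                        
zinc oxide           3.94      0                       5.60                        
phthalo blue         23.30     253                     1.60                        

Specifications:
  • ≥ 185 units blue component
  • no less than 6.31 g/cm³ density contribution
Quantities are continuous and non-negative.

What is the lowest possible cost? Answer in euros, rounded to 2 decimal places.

Let x1 = kg of kaolin, x2 = kg of talc, x3 = kg of phthalo green, x4 = kg of iron-oxide yellow, x5 = kg of zinc oxide, x6 = kg of phthalo blue.
min 0.81x1 + 1.23x2 + 27.6x3 + 3.38x4 + 3.94x5 + 23.3x6 subject to:
  158x3 + 253x6 ≥ 185   (blue component)
  2.6x1 + 2.75x2 + 2.05x3 + 4x4 + 5.6x5 + 1.6x6 ≥ 6.31   (density contribution)
  x1, x2, x3, x4, x5, x6 ≥ 0.
The cheapest feasible vertex uses only kaolin, phthalo blue; talc, phthalo green, iron-oxide yellow, zinc oxide are not used. There the blue component and density contribution constraints are tight.
That vertex is x1 = 1.977, x6 = 0.7312.
Cost = 0.81·1.977 + 23.3·0.7312 = 18.6383.

€18.64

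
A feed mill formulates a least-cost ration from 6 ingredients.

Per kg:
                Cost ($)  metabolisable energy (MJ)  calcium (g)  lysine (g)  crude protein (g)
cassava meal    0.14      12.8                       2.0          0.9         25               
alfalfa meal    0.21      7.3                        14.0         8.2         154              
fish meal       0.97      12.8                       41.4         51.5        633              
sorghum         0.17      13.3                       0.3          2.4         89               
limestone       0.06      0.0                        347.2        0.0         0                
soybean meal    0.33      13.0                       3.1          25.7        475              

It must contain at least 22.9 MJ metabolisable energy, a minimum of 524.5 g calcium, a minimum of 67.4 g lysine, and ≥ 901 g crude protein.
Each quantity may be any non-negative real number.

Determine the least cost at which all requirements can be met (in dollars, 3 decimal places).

Treat it as an LP. Let x1 = kg of cassava meal, x2 = kg of alfalfa meal, x3 = kg of fish meal, x4 = kg of sorghum, x5 = kg of limestone, x6 = kg of soybean meal.
min 0.14x1 + 0.21x2 + 0.97x3 + 0.17x4 + 0.06x5 + 0.33x6 subject to:
  12.8x1 + 7.3x2 + 12.8x3 + 13.3x4 + 13x6 ≥ 22.9   (metabolisable energy)
  2x1 + 14x2 + 41.4x3 + 0.3x4 + 347.2x5 + 3.1x6 ≥ 524.5   (calcium)
  0.9x1 + 8.2x2 + 51.5x3 + 2.4x4 + 25.7x6 ≥ 67.4   (lysine)
  25x1 + 154x2 + 633x3 + 89x4 + 475x6 ≥ 901   (crude protein)
  x1, x2, x3, x4, x5, x6 ≥ 0.
At the optimum only limestone, soybean meal are positive (cassava meal, alfalfa meal, fish meal, sorghum = 0). The calcium and lysine requirements are met with equality.
So limestone = 1.487 kg, soybean meal = 2.623 kg.
Objective = 0.06·1.487 + 0.33·2.623 = 0.95481.

$0.955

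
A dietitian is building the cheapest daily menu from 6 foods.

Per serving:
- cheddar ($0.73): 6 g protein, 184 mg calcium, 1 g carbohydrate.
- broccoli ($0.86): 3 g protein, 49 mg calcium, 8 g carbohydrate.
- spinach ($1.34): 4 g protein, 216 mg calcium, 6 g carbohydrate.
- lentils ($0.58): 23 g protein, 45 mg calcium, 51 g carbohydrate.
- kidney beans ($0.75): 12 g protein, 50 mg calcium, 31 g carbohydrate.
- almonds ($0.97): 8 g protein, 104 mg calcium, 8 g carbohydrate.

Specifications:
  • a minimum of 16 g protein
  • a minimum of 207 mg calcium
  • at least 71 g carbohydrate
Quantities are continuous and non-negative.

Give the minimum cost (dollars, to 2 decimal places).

This is a linear program. Let x1 = servings of cheddar, x2 = servings of broccoli, x3 = servings of spinach, x4 = servings of lentils, x5 = servings of kidney beans, x6 = servings of almonds.
Minimise 0.73x1 + 0.86x2 + 1.34x3 + 0.58x4 + 0.75x5 + 0.97x6 s.t.:
  6x1 + 3x2 + 4x3 + 23x4 + 12x5 + 8x6 ≥ 16   (protein)
  184x1 + 49x2 + 216x3 + 45x4 + 50x5 + 104x6 ≥ 207   (calcium)
  1x1 + 8x2 + 6x3 + 51x4 + 31x5 + 8x6 ≥ 71   (carbohydrate)
  x1, x2, x3, x4, x5, x6 ≥ 0.
The optimal basis is {cheddar, lentils}; broccoli, spinach, kidney beans, almonds drop out. Binding constraints: calcium and carbohydrate.
Optimal quantities: cheddar = 0.7883 servings, lentils = 1.377 servings.
Hence cost = 0.73·0.7883 + 0.58·1.377 = $1.3741.

$1.37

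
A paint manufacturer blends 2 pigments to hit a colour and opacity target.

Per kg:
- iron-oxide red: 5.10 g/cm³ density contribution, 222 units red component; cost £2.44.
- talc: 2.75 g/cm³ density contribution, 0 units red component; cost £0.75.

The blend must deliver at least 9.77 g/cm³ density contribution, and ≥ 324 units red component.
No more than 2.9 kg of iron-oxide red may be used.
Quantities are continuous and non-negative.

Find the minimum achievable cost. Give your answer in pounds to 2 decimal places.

This is a linear program. Let x1 = kg of iron-oxide red, x2 = kg of talc.
Minimise 2.44x1 + 0.75x2 with:
  5.1x1 + 2.75x2 ≥ 9.77   (density contribution)
  222x1 ≥ 324   (red component)
  x1 ≤ 2.9
  x1, x2 ≥ 0.
Both inputs are positive at the optimum. The density contribution and red component requirements are met with equality.
Solving gives x1 = 1.4595, x2 = 0.84609.
Hence cost = 2.44·1.4595 + 0.75·0.84609 = £4.1957.

£4.20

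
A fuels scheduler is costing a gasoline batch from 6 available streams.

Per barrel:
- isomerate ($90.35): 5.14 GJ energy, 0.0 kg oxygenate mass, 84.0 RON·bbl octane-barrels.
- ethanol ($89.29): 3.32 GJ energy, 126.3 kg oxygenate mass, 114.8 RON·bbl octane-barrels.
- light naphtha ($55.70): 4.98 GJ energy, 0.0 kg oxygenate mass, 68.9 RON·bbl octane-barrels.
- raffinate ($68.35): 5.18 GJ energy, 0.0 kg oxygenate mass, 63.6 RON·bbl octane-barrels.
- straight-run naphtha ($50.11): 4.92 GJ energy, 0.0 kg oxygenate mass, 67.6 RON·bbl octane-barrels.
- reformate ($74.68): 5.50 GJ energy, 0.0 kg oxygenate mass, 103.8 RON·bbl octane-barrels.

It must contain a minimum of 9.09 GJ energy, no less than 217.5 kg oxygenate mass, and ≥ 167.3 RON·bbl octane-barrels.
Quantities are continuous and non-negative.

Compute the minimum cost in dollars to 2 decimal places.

$188.12

This is a linear program. Let x1 = barrels of isomerate, x2 = barrels of ethanol, x3 = barrels of light naphtha, x4 = barrels of raffinate, x5 = barrels of straight-run naphtha, x6 = barrels of reformate.
Minimise 90.35x1 + 89.29x2 + 55.7x3 + 68.35x4 + 50.11x5 + 74.68x6 with:
  5.14x1 + 3.32x2 + 4.98x3 + 5.18x4 + 4.92x5 + 5.5x6 ≥ 9.09   (energy)
  126.3x2 ≥ 217.5   (oxygenate mass)
  84x1 + 114.8x2 + 68.9x3 + 63.6x4 + 67.6x5 + 103.8x6 ≥ 167.3   (octane-barrels)
  x1, x2, x3, x4, x5, x6 ≥ 0.
The cheapest feasible vertex uses only ethanol, straight-run naphtha; isomerate, light naphtha, raffinate, reformate are not used. Binding constraints: energy and oxygenate mass.
So ethanol = 1.7221 barrels, straight-run naphtha = 0.6855 barrels.
Cost = 89.29·1.7221 + 50.11·0.6855 = 188.1167.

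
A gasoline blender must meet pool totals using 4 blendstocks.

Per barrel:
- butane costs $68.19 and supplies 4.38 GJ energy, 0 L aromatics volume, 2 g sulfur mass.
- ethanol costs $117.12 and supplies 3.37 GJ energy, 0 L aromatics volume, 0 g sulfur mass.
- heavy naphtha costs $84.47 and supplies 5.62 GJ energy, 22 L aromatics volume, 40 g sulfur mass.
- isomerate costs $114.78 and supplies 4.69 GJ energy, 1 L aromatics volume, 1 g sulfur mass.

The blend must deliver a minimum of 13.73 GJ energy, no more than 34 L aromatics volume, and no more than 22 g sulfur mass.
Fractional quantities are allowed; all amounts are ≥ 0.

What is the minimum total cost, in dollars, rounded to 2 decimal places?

$212.48

Treat it as an LP. Let x1 = barrels of butane, x2 = barrels of ethanol, x3 = barrels of heavy naphtha, x4 = barrels of isomerate.
min 68.19x1 + 117.12x2 + 84.47x3 + 114.78x4 s.t.:
  4.38x1 + 3.37x2 + 5.62x3 + 4.69x4 ≥ 13.73   (energy)
  22x3 + 1x4 ≤ 34   (aromatics volume)
  2x1 + 40x3 + 1x4 ≤ 22   (sulfur mass)
  x1, x2, x3, x4 ≥ 0.
At the optimum only butane, heavy naphtha are positive (ethanol, isomerate = 0). The energy and sulfur mass requirements are met with equality.
That vertex is x1 = 2.5955, x3 = 0.42022.
Total cost: 68.19·2.5955 + 84.47·0.42022 = 212.4831.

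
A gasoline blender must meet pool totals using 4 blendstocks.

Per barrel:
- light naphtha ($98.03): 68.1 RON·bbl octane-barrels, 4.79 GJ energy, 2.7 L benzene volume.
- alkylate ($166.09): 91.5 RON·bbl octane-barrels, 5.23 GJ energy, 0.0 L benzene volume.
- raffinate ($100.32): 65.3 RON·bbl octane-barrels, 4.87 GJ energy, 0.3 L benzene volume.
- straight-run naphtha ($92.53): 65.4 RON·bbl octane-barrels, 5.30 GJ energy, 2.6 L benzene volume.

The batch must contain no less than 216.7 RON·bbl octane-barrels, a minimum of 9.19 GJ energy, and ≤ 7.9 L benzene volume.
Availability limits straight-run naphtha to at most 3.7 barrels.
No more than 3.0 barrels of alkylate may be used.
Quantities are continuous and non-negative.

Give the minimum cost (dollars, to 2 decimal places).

$309.06

Let x1 = barrels of light naphtha, x2 = barrels of alkylate, x3 = barrels of raffinate, x4 = barrels of straight-run naphtha.
Minimise 98.03x1 + 166.09x2 + 100.32x3 + 92.53x4 subject to:
  68.1x1 + 91.5x2 + 65.3x3 + 65.4x4 ≥ 216.7   (octane-barrels)
  4.79x1 + 5.23x2 + 4.87x3 + 5.3x4 ≥ 9.19   (energy)
  2.7x1 + 0.3x3 + 2.6x4 ≤ 7.9   (benzene volume)
  x4 ≤ 3.7
  x2 ≤ 3
  x1, x2, x3, x4 ≥ 0.
The cheapest feasible vertex uses only raffinate, straight-run naphtha; light naphtha, alkylate are not used. There the octane-barrels and benzene volume constraints are tight.
Optimal quantities: raffinate = 0.3114 barrels, straight-run naphtha = 3.0025 barrels.
Total cost: 100.32·0.3114 + 92.53·3.0025 = 309.0610.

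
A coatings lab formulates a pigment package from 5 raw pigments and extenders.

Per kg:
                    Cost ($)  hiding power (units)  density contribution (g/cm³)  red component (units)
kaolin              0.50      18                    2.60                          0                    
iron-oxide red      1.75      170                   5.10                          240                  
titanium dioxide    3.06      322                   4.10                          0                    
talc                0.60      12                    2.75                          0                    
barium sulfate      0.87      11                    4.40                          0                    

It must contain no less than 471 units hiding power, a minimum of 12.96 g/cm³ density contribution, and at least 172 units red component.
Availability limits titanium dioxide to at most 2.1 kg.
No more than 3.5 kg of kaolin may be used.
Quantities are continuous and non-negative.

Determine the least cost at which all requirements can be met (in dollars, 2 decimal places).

Set it up as a linear program. Let x1 = kg of kaolin, x2 = kg of iron-oxide red, x3 = kg of titanium dioxide, x4 = kg of talc, x5 = kg of barium sulfate.
Minimise 0.5x1 + 1.75x2 + 3.06x3 + 0.6x4 + 0.87x5 subject to:
  18x1 + 170x2 + 322x3 + 12x4 + 11x5 ≥ 471   (hiding power)
  2.6x1 + 5.1x2 + 4.1x3 + 2.75x4 + 4.4x5 ≥ 12.96   (density contribution)
  240x2 ≥ 172   (red component)
  x3 ≤ 2.1
  x1 ≤ 3.5
  x1, x2, x3, x4, x5 ≥ 0.
The cheapest feasible vertex uses only iron-oxide red, titanium dioxide; kaolin, talc, barium sulfate are not used. Binding constraints: hiding power and density contribution.
Solving gives x2 = 2.372, x3 = 0.2104.
Cost = 1.75·2.372 + 3.06·0.2104 = 4.7948.

$4.79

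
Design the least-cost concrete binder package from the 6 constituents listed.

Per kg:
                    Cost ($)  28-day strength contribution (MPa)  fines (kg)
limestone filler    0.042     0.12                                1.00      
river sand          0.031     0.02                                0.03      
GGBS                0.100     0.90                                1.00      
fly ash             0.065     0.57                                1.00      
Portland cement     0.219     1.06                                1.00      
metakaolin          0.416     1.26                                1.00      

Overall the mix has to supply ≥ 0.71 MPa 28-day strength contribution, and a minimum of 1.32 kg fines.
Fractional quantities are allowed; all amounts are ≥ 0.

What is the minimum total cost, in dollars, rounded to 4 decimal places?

$0.0836

Set it up as a linear program. Let x1 = kg of limestone filler, x2 = kg of river sand, x3 = kg of GGBS, x4 = kg of fly ash, x5 = kg of Portland cement, x6 = kg of metakaolin.
Minimize 0.042x1 + 0.031x2 + 0.1x3 + 0.065x4 + 0.219x5 + 0.416x6 s.t.:
  0.12x1 + 0.02x2 + 0.9x3 + 0.57x4 + 1.06x5 + 1.26x6 ≥ 0.71   (28-day strength contribution)
  1x1 + 0.03x2 + 1x3 + 1x4 + 1x5 + 1x6 ≥ 1.32   (fines)
  x1, x2, x3, x4, x5, x6 ≥ 0.
At the optimum only limestone filler, fly ash are positive (river sand, GGBS, Portland cement, metakaolin = 0). Binding constraints: 28-day strength contribution and fines.
That vertex is x1 = 0.09422, x4 = 1.226.
Cost = 0.042·0.09422 + 0.065·1.226 = 0.083647.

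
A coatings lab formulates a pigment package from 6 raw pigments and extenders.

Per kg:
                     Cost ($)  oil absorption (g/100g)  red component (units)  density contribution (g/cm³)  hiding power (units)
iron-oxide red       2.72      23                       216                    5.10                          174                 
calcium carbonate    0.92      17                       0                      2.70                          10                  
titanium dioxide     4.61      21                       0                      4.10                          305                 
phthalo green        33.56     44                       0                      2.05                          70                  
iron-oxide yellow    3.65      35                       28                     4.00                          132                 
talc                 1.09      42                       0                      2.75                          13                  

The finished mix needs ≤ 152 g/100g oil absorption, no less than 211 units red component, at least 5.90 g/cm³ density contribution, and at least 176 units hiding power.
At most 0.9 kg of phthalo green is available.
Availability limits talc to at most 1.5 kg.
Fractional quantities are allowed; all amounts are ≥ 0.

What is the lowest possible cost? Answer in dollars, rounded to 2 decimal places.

$2.99

Set it up as a linear program. Let x1 = kg of iron-oxide red, x2 = kg of calcium carbonate, x3 = kg of titanium dioxide, x4 = kg of phthalo green, x5 = kg of iron-oxide yellow, x6 = kg of talc.
Minimize 2.72x1 + 0.92x2 + 4.61x3 + 33.56x4 + 3.65x5 + 1.09x6 s.t.:
  23x1 + 17x2 + 21x3 + 44x4 + 35x5 + 42x6 ≤ 152   (oil absorption)
  216x1 + 28x5 ≥ 211   (red component)
  5.1x1 + 2.7x2 + 4.1x3 + 2.05x4 + 4x5 + 2.75x6 ≥ 5.9   (density contribution)
  174x1 + 10x2 + 305x3 + 70x4 + 132x5 + 13x6 ≥ 176   (hiding power)
  x4 ≤ 0.9
  x6 ≤ 1.5
  x1, x2, x3, x4, x5, x6 ≥ 0.
At the optimum only iron-oxide red, calcium carbonate are positive (titanium dioxide, phthalo green, iron-oxide yellow, talc = 0). Binding constraints: density contribution and hiding power.
Solving gives x1 = 0.9938, x2 = 0.308.
Objective = 2.72·0.9938 + 0.92·0.308 = 2.9865.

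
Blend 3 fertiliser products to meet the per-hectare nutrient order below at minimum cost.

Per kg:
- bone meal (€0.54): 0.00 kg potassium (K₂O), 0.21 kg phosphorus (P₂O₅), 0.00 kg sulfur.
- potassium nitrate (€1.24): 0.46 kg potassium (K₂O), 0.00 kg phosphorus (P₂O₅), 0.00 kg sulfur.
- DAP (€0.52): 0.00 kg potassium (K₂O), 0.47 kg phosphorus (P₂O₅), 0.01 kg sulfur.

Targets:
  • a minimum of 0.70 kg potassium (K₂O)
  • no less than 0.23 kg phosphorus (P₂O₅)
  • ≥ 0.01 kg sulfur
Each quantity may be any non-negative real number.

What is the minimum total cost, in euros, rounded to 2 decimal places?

€2.41

Set it up as a linear program. Let x1 = kg of bone meal, x2 = kg of potassium nitrate, x3 = kg of DAP.
min 0.54x1 + 1.24x2 + 0.52x3 subject to:
  0.46x2 ≥ 0.7   (potassium (K₂O))
  0.21x1 + 0.47x3 ≥ 0.23   (phosphorus (P₂O₅))
  0.01x3 ≥ 0.01   (sulfur)
  x1, x2, x3 ≥ 0.
The cheapest feasible vertex uses only potassium nitrate, DAP; bone meal is not used. The potassium (K₂O) and sulfur requirements are met with equality.
So potassium nitrate = 1.522 kg, DAP = 1 kg.
Total cost: 1.24·1.522 + 0.52·1 = 2.4073.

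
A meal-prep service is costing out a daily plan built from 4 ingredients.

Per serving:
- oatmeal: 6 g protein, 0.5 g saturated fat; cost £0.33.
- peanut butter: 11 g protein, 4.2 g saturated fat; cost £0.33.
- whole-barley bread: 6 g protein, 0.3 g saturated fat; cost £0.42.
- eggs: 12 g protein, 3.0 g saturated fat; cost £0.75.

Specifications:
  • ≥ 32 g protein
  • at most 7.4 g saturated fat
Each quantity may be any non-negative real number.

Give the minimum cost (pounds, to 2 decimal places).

Let x1 = servings of oatmeal, x2 = servings of peanut butter, x3 = servings of whole-barley bread, x4 = servings of eggs.
Minimize 0.33x1 + 0.33x2 + 0.42x3 + 0.75x4 subject to:
  6x1 + 11x2 + 6x3 + 12x4 ≥ 32   (protein)
  0.5x1 + 4.2x2 + 0.3x3 + 3x4 ≤ 7.4   (saturated fat)
  x1, x2, x3, x4 ≥ 0.
The minimum-cost mix takes nothing from whole-barley bread, eggs — only oatmeal, peanut butter. The protein and saturated fat requirements are met with equality.
Optimal quantities: oatmeal = 2.69 servings, peanut butter = 1.442 servings.
Hence cost = 0.33·2.69 + 0.33·1.442 = £1.3636.

£1.36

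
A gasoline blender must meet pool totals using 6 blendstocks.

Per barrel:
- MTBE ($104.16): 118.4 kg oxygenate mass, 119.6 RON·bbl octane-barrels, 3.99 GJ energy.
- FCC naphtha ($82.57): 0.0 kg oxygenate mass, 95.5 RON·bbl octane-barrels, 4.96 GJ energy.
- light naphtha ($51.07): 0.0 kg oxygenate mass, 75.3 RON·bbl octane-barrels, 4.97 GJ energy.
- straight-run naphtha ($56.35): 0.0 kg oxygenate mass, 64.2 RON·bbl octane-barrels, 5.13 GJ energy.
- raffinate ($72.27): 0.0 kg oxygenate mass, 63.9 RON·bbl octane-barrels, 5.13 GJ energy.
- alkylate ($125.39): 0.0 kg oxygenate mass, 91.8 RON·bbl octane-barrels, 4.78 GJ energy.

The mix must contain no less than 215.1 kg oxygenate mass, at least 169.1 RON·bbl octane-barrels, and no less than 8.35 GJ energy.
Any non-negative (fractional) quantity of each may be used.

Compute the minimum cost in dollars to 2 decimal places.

Let x1 = barrels of MTBE, x2 = barrels of FCC naphtha, x3 = barrels of light naphtha, x4 = barrels of straight-run naphtha, x5 = barrels of raffinate, x6 = barrels of alkylate.
min 104.16x1 + 82.57x2 + 51.07x3 + 56.35x4 + 72.27x5 + 125.39x6 with:
  118.4x1 ≥ 215.1   (oxygenate mass)
  119.6x1 + 95.5x2 + 75.3x3 + 64.2x4 + 63.9x5 + 91.8x6 ≥ 169.1   (octane-barrels)
  3.99x1 + 4.96x2 + 4.97x3 + 5.13x4 + 5.13x5 + 4.78x6 ≥ 8.35   (energy)
  x1, x2, x3, x4, x5, x6 ≥ 0.
The cheapest feasible vertex uses only MTBE, light naphtha; FCC naphtha, straight-run naphtha, raffinate, alkylate are not used. Binding constraints: oxygenate mass and energy.
Solving gives x1 = 1.81672, x3 = 0.221585.
Objective = 104.16·1.81672 + 51.07·0.221585 = 200.5459.

$200.55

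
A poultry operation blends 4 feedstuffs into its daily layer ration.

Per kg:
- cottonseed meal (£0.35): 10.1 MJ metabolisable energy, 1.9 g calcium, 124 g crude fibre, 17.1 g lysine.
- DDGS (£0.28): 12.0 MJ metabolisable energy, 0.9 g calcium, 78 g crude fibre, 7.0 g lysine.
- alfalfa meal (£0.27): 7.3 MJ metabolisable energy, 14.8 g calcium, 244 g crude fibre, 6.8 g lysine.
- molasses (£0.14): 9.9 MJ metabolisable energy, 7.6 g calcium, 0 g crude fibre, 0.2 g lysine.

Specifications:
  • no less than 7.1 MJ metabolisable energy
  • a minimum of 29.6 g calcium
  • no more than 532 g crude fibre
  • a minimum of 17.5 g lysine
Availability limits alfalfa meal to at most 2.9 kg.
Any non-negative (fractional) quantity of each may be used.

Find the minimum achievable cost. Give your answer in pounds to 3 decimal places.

Let x1 = kg of cottonseed meal, x2 = kg of DDGS, x3 = kg of alfalfa meal, x4 = kg of molasses.
min 0.35x1 + 0.28x2 + 0.27x3 + 0.14x4 subject to:
  10.1x1 + 12x2 + 7.3x3 + 9.9x4 ≥ 7.1   (metabolisable energy)
  1.9x1 + 0.9x2 + 14.8x3 + 7.6x4 ≥ 29.6   (calcium)
  124x1 + 78x2 + 244x3 ≤ 532   (crude fibre)
  17.1x1 + 7x2 + 6.8x3 + 0.2x4 ≥ 17.5   (lysine)
  x3 ≤ 2.9
  x1, x2, x3, x4 ≥ 0.
The minimum-cost mix takes nothing from DDGS, molasses — only cottonseed meal, alfalfa meal. There the calcium and lysine constraints are tight.
Solving gives x1 = 0.2403, x3 = 1.969.
Objective = 0.35·0.2403 + 0.27·1.969 = 0.61574.

£0.616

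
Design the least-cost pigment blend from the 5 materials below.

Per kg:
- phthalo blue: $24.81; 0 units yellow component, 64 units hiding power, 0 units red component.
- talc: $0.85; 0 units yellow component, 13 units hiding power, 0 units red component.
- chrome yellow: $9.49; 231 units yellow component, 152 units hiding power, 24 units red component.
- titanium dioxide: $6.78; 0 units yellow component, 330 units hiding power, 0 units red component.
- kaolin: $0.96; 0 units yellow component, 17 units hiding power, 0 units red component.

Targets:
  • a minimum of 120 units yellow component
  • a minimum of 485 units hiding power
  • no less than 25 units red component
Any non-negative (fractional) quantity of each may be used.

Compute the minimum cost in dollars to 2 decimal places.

$16.60

Let x1 = kg of phthalo blue, x2 = kg of talc, x3 = kg of chrome yellow, x4 = kg of titanium dioxide, x5 = kg of kaolin.
Minimize 24.81x1 + 0.85x2 + 9.49x3 + 6.78x4 + 0.96x5 with:
  231x3 ≥ 120   (yellow component)
  64x1 + 13x2 + 152x3 + 330x4 + 17x5 ≥ 485   (hiding power)
  24x3 ≥ 25   (red component)
  x1, x2, x3, x4, x5 ≥ 0.
The optimal basis is {chrome yellow, titanium dioxide}; phthalo blue, talc, kaolin drop out. There the hiding power and red component constraints are tight.
That vertex is x3 = 1.042, x4 = 0.9899.
Objective = 9.49·1.042 + 6.78·0.9899 = 16.6001.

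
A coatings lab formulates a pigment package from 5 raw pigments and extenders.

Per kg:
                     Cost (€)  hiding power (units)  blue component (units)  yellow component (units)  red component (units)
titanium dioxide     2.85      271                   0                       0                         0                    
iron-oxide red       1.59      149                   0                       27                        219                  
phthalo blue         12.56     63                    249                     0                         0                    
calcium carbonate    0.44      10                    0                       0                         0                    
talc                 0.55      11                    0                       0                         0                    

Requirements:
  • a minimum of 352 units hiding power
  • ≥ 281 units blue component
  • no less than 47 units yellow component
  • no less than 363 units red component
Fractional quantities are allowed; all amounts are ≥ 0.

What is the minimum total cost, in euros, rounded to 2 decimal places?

Treat it as an LP. Let x1 = kg of titanium dioxide, x2 = kg of iron-oxide red, x3 = kg of phthalo blue, x4 = kg of calcium carbonate, x5 = kg of talc.
min 2.85x1 + 1.59x2 + 12.56x3 + 0.44x4 + 0.55x5 with:
  271x1 + 149x2 + 63x3 + 10x4 + 11x5 ≥ 352   (hiding power)
  249x3 ≥ 281   (blue component)
  27x2 ≥ 47   (yellow component)
  219x2 ≥ 363   (red component)
  x1, x2, x3, x4, x5 ≥ 0.
The minimum-cost mix takes nothing from calcium carbonate, talc — only titanium dioxide, iron-oxide red, phthalo blue. The hiding power, blue component, yellow component requirements are met with equality.
Optimal quantities: titanium dioxide = 0.07946 kg, iron-oxide red = 1.741 kg, phthalo blue = 1.129 kg.
Total cost: 2.85·0.07946 + 1.59·1.741 + 12.56·1.129 = 17.1749.

€17.17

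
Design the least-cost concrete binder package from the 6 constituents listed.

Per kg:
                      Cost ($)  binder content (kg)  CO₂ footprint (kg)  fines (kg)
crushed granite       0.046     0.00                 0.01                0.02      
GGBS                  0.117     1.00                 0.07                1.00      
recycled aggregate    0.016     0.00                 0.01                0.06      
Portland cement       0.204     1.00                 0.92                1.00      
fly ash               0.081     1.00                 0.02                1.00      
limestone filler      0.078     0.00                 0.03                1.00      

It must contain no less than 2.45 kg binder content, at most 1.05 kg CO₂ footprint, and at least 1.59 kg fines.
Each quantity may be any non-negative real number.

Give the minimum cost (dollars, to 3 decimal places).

$0.198

Let x1 = kg of crushed granite, x2 = kg of GGBS, x3 = kg of recycled aggregate, x4 = kg of Portland cement, x5 = kg of fly ash, x6 = kg of limestone filler.
min 0.046x1 + 0.117x2 + 0.016x3 + 0.204x4 + 0.081x5 + 0.078x6 subject to:
  1x2 + 1x4 + 1x5 ≥ 2.45   (binder content)
  0.01x1 + 0.07x2 + 0.01x3 + 0.92x4 + 0.02x5 + 0.03x6 ≤ 1.05   (CO₂ footprint)
  0.02x1 + 1x2 + 0.06x3 + 1x4 + 1x5 + 1x6 ≥ 1.59   (fines)
  x1, x2, x3, x4, x5, x6 ≥ 0.
The cheapest feasible vertex uses only fly ash; crushed granite, GGBS, recycled aggregate, Portland cement, limestone filler are not used. Binding constraint: binder content.
Solving gives x5 = 2.45.
Total cost: 0.081·2.45 = 0.19845.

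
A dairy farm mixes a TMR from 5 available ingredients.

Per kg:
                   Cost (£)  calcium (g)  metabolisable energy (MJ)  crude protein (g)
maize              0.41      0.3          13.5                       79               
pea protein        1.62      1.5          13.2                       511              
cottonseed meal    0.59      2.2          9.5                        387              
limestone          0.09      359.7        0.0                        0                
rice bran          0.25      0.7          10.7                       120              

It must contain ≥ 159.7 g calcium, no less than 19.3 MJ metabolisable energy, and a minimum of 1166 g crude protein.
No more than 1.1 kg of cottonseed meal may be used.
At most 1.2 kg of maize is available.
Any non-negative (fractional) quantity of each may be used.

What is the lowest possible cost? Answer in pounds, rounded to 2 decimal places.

This is a linear program. Let x1 = kg of maize, x2 = kg of pea protein, x3 = kg of cottonseed meal, x4 = kg of limestone, x5 = kg of rice bran.
min 0.41x1 + 1.62x2 + 0.59x3 + 0.09x4 + 0.25x5 subject to:
  0.3x1 + 1.5x2 + 2.2x3 + 359.7x4 + 0.7x5 ≥ 159.7   (calcium)
  13.5x1 + 13.2x2 + 9.5x3 + 10.7x5 ≥ 19.3   (metabolisable energy)
  79x1 + 511x2 + 387x3 + 120x5 ≥ 1166   (crude protein)
  x3 ≤ 1.1
  x1 ≤ 1.2
  x1, x2, x3, x4, x5 ≥ 0.
At the optimum only cottonseed meal, limestone, rice bran are positive (maize, pea protein = 0). The calcium, crude protein, the cottonseed meal cap requirements are met with equality.
Optimal quantities: cottonseed meal = 1.1 kg, limestone = 0.4252 kg, rice bran = 6.169 kg.
Hence cost = 0.59·1.1 + 0.09·0.4252 + 0.25·6.169 = £2.2295.

£2.23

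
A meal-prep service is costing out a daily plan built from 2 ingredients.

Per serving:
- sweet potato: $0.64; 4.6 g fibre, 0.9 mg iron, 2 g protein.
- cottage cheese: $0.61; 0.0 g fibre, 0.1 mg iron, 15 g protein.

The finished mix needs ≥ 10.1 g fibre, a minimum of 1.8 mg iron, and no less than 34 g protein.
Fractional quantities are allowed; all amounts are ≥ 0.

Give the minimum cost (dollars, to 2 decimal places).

Let x1 = servings of sweet potato, x2 = servings of cottage cheese.
Minimize 0.64x1 + 0.61x2 with:
  4.6x1 ≥ 10.1   (fibre)
  0.9x1 + 0.1x2 ≥ 1.8   (iron)
  2x1 + 15x2 ≥ 34   (protein)
  x1, x2 ≥ 0.
Both inputs are positive at the optimum. The fibre and protein requirements are met with equality.
Solving gives x1 = 2.196, x2 = 1.974.
Total cost: 0.64·2.196 + 0.61·1.974 = 2.6096.

$2.61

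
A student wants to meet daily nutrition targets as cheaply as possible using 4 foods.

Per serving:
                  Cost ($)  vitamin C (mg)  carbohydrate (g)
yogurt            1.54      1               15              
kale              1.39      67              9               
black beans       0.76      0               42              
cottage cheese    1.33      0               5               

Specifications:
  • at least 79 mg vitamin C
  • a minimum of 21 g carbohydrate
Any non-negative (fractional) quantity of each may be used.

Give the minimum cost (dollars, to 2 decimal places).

$1.83

Let x1 = servings of yogurt, x2 = servings of kale, x3 = servings of black beans, x4 = servings of cottage cheese.
Minimise 1.54x1 + 1.39x2 + 0.76x3 + 1.33x4 s.t.:
  1x1 + 67x2 ≥ 79   (vitamin C)
  15x1 + 9x2 + 42x3 + 5x4 ≥ 21   (carbohydrate)
  x1, x2, x3, x4 ≥ 0.
The minimum-cost mix takes nothing from yogurt, cottage cheese — only kale, black beans. The vitamin C and carbohydrate requirements are met with equality.
Solving gives x2 = 1.179, x3 = 0.2473.
Objective = 1.39·1.179 + 0.76·0.2473 = 1.8268.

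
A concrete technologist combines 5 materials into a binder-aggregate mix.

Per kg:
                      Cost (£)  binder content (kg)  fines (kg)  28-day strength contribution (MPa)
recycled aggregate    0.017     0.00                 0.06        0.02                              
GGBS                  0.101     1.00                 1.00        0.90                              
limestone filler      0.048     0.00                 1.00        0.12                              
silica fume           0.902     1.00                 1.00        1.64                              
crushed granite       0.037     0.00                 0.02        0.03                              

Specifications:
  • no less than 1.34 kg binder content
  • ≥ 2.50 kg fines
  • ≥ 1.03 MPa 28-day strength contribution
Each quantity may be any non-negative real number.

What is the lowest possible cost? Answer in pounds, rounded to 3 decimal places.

£0.191

This is a linear program. Let x1 = kg of recycled aggregate, x2 = kg of GGBS, x3 = kg of limestone filler, x4 = kg of silica fume, x5 = kg of crushed granite.
Minimise 0.017x1 + 0.101x2 + 0.048x3 + 0.902x4 + 0.037x5 s.t.:
  1x2 + 1x4 ≥ 1.34   (binder content)
  0.06x1 + 1x2 + 1x3 + 1x4 + 0.02x5 ≥ 2.5   (fines)
  0.02x1 + 0.9x2 + 0.12x3 + 1.64x4 + 0.03x5 ≥ 1.03   (28-day strength contribution)
  x1, x2, x3, x4, x5 ≥ 0.
The cheapest feasible vertex uses only GGBS, limestone filler; recycled aggregate, silica fume, crushed granite are not used. The binder content and fines requirements are met with equality.
That vertex is x2 = 1.34, x3 = 1.16.
Cost = 0.101·1.34 + 0.048·1.16 = 0.19102.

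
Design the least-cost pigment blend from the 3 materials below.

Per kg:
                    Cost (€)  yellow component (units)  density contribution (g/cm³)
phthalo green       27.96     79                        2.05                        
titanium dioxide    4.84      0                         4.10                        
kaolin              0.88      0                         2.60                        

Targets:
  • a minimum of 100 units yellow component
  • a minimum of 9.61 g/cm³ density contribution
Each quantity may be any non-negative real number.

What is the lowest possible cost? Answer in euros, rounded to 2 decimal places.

€37.77

Let x1 = kg of phthalo green, x2 = kg of titanium dioxide, x3 = kg of kaolin.
Minimise 27.96x1 + 4.84x2 + 0.88x3 with:
  79x1 ≥ 100   (yellow component)
  2.05x1 + 4.1x2 + 2.6x3 ≥ 9.61   (density contribution)
  x1, x2, x3 ≥ 0.
The optimal basis is {phthalo green, kaolin}; titanium dioxide drops out. There the yellow component and density contribution constraints are tight.
That vertex is x1 = 1.266, x3 = 2.698.
Total cost: 27.96·1.266 + 0.88·2.698 = 37.7716.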